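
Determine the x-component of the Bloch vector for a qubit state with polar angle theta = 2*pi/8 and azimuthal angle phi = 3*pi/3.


theta = 0.7854, phi = 3.1416
r_x = sin(theta)*cos(phi) = 0.7071 * -1.0000
r_x = -0.7071

-0.7071


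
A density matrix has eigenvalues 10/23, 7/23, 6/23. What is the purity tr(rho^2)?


tr(rho^2) = sum of eigenvalues squared
= (10/23)^2 + (7/23)^2 + (6/23)^2
= (100 + 49 + 36) / 529
= 185/529
= 0.3497

0.3497


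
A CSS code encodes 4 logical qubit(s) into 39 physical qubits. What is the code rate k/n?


Code rate R = k/n
= 4/39
= 0.1026

0.1026


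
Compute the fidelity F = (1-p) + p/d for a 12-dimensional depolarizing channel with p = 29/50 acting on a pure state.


F = (1-p) + p/d
= (1 - 0.5800) + 0.5800/12
= 0.4200 + 0.0483
= 0.4683

0.4683


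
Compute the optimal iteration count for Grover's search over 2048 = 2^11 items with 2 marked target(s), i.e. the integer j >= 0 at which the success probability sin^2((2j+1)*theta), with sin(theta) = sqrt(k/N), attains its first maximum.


After j Grover iterations the success probability is P(j) = sin^2((2j+1)*theta), where sin(theta) = sqrt(k/N).
N = 2^11 = 2048, k = 2
sin(theta) = sqrt(k/N) = 0.03125
theta = arcsin(sqrt(k/N)) = 0.0312550885 rad
P(j) reaches its first maximum when (2j+1)*theta is as close as possible to pi/2, i.e. j = round(pi/(4*theta) - 1/2).
pi/(4*theta) - 1/2 = 24.6286
(For comparison, the common estimate pi/4 * sqrt(N/k) = 25.1327; the exact maximiser is used here.)
Optimal iterations = 25

25


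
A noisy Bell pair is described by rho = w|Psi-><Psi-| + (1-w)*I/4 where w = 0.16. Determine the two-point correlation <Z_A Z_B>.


|Psi-> = (|01> - |10>)/sqrt(2)
For the pure Bell state, <Z_A Z_B> = -1 (Bell-state Pauli correlator).
The maximally-mixed part I/4 has tr(I/4 * P tensor P) = 0 for any traceless Pauli P.
So <Z_A Z_B>_rho = w * (-1) + (1 - w) * 0
= 0.16 * (-1)
= -0.1600

-0.1600


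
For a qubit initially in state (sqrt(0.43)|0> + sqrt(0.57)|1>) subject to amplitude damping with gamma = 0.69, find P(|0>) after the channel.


For amplitude damping with parameter gamma on state sqrt(a)|0> + sqrt(b)|1>:
alpha^2 = 0.43, beta^2 = 0.57
P(|0>) = alpha^2 + gamma * beta^2
= 0.43 + 0.69 * 0.57
= 0.43 + 0.3933
= 0.8233

0.8233


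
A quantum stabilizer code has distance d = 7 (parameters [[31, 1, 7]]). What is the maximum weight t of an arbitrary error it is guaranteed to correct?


Code parameters: [[31, 1, 7]], distance d = 7.
Number of correctable errors = floor((d-1)/2)
= floor((7 - 1)/2)
= floor(6/2)
= 3

3


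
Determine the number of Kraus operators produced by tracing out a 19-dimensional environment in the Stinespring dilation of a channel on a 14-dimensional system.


Tracing out the environment in an orthonormal basis {|i>_E} gives Kraus operators K_i = <i|_E U |0>_E.
Number of Kraus operators = dim(H_env) = d_env
= 19

19


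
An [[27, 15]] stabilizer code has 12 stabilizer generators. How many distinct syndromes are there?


Each stabilizer generator gives a binary (+1 or -1) measurement outcome.
With 12 independent generators:
Total syndromes = 2^12
= 4096

4096


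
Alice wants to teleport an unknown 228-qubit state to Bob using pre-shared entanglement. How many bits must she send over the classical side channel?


Quantum teleportation requires 2 classical bits per qubit teleported.
228 qubit(s) -> 2 * 228 = 456 classical bits

456


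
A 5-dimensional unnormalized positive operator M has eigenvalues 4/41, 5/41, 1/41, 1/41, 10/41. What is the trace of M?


tr(M) = sum of eigenvalues
= 4/41 + 5/41 + 1/41 + 1/41 + 10/41
= 21/41
= 0.5122

0.5122


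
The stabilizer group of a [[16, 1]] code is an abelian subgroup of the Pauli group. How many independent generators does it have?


For an [[n,k]] stabilizer code:
Number of stabilizer generators = n - k
= 16 - 1
= 15

15


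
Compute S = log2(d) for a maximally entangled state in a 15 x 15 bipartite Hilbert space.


For a maximally entangled state in d x d:
S = log2(d) = log2(15)
= 3.9069

3.9069


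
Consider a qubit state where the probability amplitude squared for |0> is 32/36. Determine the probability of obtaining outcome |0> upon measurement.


|alpha|^2 = 32/36 = 0.8889
|beta|^2 = 1 - 32/36 = 4/36 = 0.1111
P(|0>) = |alpha|^2 = 0.8889

0.8889


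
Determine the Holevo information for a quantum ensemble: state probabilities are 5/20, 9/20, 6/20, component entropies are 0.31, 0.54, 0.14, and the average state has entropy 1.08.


chi = S(rho) - sum_i p_i * S(rho_i)
Weighted entropy = 5/20 * 0.31 + 9/20 * 0.54 + 6/20 * 0.14
= 0.3625
chi = 1.08 - 0.3625
= 0.7175

0.7175


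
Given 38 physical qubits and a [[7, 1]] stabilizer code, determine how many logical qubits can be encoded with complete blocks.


Each code block uses 7 physical qubits for 1 logical qubit(s).
Number of complete blocks = floor(38 / 7) = 5
Logical qubits = 5 * 1
= 5

5


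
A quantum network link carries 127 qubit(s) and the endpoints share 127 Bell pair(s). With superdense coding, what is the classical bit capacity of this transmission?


Superdense coding allows 2 classical bits per shared entangled pair.
127 pair(s) -> 2 * 127 = 254 classical bits

254


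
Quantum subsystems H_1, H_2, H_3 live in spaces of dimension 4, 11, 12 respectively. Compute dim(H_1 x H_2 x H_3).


dim(H_1 x H_2 x H_3) = 4 * 11 * 12
= 44 * 12
= 528

528


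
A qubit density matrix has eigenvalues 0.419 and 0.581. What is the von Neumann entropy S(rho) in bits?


S = -p*log2(p) - (1-p)*log2(1-p)
p = 0.4190, 1-p = 0.5810
= -0.4190 * log2(0.4190) - 0.5810 * log2(0.5810)
= -(-0.5258) - (-0.4551)
= 0.9810

0.9810


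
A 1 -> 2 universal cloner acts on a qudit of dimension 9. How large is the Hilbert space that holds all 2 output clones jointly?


Output space = H^(tensor 2) where dim(H) = 9
dim = 9^2
= 81

81


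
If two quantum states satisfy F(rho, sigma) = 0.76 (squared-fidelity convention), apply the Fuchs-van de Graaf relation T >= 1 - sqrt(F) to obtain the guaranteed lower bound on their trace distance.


Fuchs-van de Graaf (squared-fidelity convention): 1 - sqrt(F) <= T <= sqrt(1 - F).
Lower bound: T >= 1 - sqrt(F)
sqrt(F) = sqrt(0.76) = 0.8718
T >= 1 - 0.8718
T >= 0.1282

0.1282


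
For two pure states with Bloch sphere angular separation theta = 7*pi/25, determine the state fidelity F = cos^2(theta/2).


For states separated by angle theta on Bloch sphere:
F = cos^2(theta/2)
theta = 7*pi/25 = 0.8796
theta/2 = 0.4398
cos(theta/2) = 0.9048
F = 0.8187

0.8187


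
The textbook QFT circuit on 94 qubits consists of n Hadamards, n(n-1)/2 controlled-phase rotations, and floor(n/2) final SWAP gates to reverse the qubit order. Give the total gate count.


Hadamard gates: 94
Controlled rotations: n*(n-1)/2 = 94*93/2 = 4371
SWAP gates: floor(n/2) = floor(94/2) = 47
Total = 94 + 4371 + 47
= 4512

4512


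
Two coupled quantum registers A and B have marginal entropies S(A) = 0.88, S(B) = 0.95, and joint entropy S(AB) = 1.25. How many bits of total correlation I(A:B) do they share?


I(A:B) = S(A) + S(B) - S(AB)
= 0.88 + 0.95 - 1.25
= 0.5800

0.5800


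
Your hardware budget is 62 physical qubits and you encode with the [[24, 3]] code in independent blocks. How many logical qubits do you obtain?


Each code block uses 24 physical qubits for 3 logical qubit(s).
Number of complete blocks = floor(62 / 24) = 2
Logical qubits = 2 * 3
= 6

6


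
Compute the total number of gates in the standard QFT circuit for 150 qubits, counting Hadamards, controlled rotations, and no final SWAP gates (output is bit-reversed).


Hadamard gates: 150
Controlled rotations: n*(n-1)/2 = 150*149/2 = 11175
SWAP gates: 0 (omitted)
Total = 150 + 11175
= 11325

11325


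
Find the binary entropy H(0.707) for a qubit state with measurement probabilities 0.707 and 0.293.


S = -p*log2(p) - (1-p)*log2(1-p)
p = 0.7070, 1-p = 0.2930
= -0.7070 * log2(0.7070) - 0.2930 * log2(0.2930)
= -(-0.3537) - (-0.5189)
= 0.8726

0.8726


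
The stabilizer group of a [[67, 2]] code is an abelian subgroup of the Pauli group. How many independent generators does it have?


For an [[n,k]] stabilizer code:
Number of stabilizer generators = n - k
= 67 - 2
= 65

65


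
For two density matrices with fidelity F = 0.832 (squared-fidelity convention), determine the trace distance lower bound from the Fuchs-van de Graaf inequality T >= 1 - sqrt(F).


Fuchs-van de Graaf (squared-fidelity convention): 1 - sqrt(F) <= T <= sqrt(1 - F).
Lower bound: T >= 1 - sqrt(F)
sqrt(F) = sqrt(0.832) = 0.9121
T >= 1 - 0.9121
T >= 0.0879

0.0879


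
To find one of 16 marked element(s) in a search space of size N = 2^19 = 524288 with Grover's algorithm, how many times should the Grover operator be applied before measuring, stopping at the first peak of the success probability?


After j Grover iterations the success probability is P(j) = sin^2((2j+1)*theta), where sin(theta) = sqrt(k/N).
N = 2^19 = 524288, k = 16
sin(theta) = sqrt(k/N) = 0.005524271728
theta = arcsin(sqrt(k/N)) = 0.005524299826 rad
P(j) reaches its first maximum when (2j+1)*theta is as close as possible to pi/2, i.e. j = round(pi/(4*theta) - 1/2).
pi/(4*theta) - 1/2 = 141.6715
(For comparison, the common estimate pi/4 * sqrt(N/k) = 142.1723; the exact maximiser is used here.)
Optimal iterations = 142

142


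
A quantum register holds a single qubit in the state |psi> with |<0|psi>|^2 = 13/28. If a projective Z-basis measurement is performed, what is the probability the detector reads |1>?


|alpha|^2 = 13/28 = 0.4643
|beta|^2 = 1 - 13/28 = 15/28 = 0.5357
P(|1>) = |beta|^2 = 0.5357

0.5357


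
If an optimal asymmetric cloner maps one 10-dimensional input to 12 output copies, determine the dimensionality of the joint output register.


Output space = H^(tensor 12) where dim(H) = 10
dim = 10^12
= 100 (after 2 factors)
= 1000 (after 3 factors)
= 10000 (after 4 factors)
= 100000 (after 5 factors)
= 1000000 (after 6 factors)
= 10000000 (after 7 factors)
= 100000000 (after 8 factors)
= 1000000000 (after 9 factors)
= 10000000000 (after 10 factors)
= 100000000000 (after 11 factors)
= 1000000000000 (after 12 factors)
= 1000000000000

1000000000000


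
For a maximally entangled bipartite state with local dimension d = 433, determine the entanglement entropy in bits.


For a maximally entangled state in d x d:
S = log2(d) = log2(433)
= 8.7582

8.7582


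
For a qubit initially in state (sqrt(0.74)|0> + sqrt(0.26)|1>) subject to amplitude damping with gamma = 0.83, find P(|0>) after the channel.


For amplitude damping with parameter gamma on state sqrt(a)|0> + sqrt(b)|1>:
alpha^2 = 0.74, beta^2 = 0.26
P(|0>) = alpha^2 + gamma * beta^2
= 0.74 + 0.83 * 0.26
= 0.74 + 0.2158
= 0.9558

0.9558


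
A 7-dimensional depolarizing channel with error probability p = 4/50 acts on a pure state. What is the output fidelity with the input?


F = (1-p) + p/d
= (1 - 0.0800) + 0.0800/7
= 0.9200 + 0.0114
= 0.9314

0.9314


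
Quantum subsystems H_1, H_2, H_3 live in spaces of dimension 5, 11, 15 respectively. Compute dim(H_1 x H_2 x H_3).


dim(H_1 x H_2 x H_3) = 5 * 11 * 15
= 55 * 15
= 825

825


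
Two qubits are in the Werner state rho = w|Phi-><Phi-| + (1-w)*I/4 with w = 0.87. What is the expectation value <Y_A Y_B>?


|Phi-> = (|00> - |11>)/sqrt(2)
For the pure Bell state, <Y_A Y_B> = +1 (Bell-state Pauli correlator).
The maximally-mixed part I/4 has tr(I/4 * P tensor P) = 0 for any traceless Pauli P.
So <Y_A Y_B>_rho = w * (+1) + (1 - w) * 0
= 0.87 * (+1)
= 0.8700

0.8700


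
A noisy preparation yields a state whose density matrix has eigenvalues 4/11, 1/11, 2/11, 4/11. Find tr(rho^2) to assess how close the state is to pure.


tr(rho^2) = sum of eigenvalues squared
= (4/11)^2 + (1/11)^2 + (2/11)^2 + (4/11)^2
= (16 + 1 + 4 + 16) / 121
= 37/121
= 0.3058

0.3058


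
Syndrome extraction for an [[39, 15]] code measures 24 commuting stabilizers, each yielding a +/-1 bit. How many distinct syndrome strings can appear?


Each stabilizer generator gives a binary (+1 or -1) measurement outcome.
With 24 independent generators:
Total syndromes = 2^24
= 16777216

16777216


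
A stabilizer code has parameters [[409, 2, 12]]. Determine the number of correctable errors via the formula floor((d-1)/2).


Code parameters: [[409, 2, 12]], distance d = 12.
Number of correctable errors = floor((d-1)/2)
= floor((12 - 1)/2)
= floor(11/2)
= 5

5


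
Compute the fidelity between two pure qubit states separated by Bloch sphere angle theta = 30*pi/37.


For states separated by angle theta on Bloch sphere:
F = cos^2(theta/2)
theta = 30*pi/37 = 2.5472
theta/2 = 1.2736
cos(theta/2) = 0.2928
F = 0.0857

0.0857


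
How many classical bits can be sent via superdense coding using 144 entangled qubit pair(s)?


Superdense coding allows 2 classical bits per shared entangled pair.
144 pair(s) -> 2 * 144 = 288 classical bits

288


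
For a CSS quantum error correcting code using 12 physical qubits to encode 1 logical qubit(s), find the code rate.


Code rate R = k/n
= 1/12
= 0.0833

0.0833


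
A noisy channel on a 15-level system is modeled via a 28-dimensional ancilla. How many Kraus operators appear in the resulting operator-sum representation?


Tracing out the environment in an orthonormal basis {|i>_E} gives Kraus operators K_i = <i|_E U |0>_E.
Number of Kraus operators = dim(H_env) = d_env
= 28

28


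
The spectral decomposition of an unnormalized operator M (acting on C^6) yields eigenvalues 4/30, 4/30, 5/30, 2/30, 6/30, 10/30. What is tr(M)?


tr(M) = sum of eigenvalues
= 4/30 + 4/30 + 5/30 + 2/30 + 6/30 + 10/30
= 31/30
= 1.0333

1.0333


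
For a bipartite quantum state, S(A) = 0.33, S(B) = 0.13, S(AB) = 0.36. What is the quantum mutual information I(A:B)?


I(A:B) = S(A) + S(B) - S(AB)
= 0.33 + 0.13 - 0.36
= 0.1000

0.1000


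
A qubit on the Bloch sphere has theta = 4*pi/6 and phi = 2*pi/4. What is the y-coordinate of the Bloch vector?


theta = 2.0944, phi = 1.5708
r_y = sin(theta)*sin(phi) = 0.8660 * 1.0000
r_y = 0.8660

0.8660


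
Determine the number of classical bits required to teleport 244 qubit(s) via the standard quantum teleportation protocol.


Quantum teleportation requires 2 classical bits per qubit teleported.
244 qubit(s) -> 2 * 244 = 488 classical bits

488


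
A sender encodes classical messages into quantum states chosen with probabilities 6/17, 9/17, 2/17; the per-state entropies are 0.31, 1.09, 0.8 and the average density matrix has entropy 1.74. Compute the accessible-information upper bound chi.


chi = S(rho) - sum_i p_i * S(rho_i)
Weighted entropy = 6/17 * 0.31 + 9/17 * 1.09 + 2/17 * 0.8
= 0.7806
chi = 1.74 - 0.7806
= 0.9594

0.9594


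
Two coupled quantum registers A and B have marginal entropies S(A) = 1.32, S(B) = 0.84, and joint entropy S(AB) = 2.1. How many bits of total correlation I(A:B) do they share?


I(A:B) = S(A) + S(B) - S(AB)
= 1.32 + 0.84 - 2.1
= 0.0600

0.0600


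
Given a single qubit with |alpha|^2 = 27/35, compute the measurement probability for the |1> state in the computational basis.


|alpha|^2 = 27/35 = 0.7714
|beta|^2 = 1 - 27/35 = 8/35 = 0.2286
P(|1>) = |beta|^2 = 0.2286

0.2286


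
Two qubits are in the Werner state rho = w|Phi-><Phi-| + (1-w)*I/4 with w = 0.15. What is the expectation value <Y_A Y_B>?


|Phi-> = (|00> - |11>)/sqrt(2)
For the pure Bell state, <Y_A Y_B> = +1 (Bell-state Pauli correlator).
The maximally-mixed part I/4 has tr(I/4 * P tensor P) = 0 for any traceless Pauli P.
So <Y_A Y_B>_rho = w * (+1) + (1 - w) * 0
= 0.15 * (+1)
= 0.1500

0.1500


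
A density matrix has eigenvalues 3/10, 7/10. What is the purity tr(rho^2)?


tr(rho^2) = sum of eigenvalues squared
= (3/10)^2 + (7/10)^2
= (9 + 49) / 100
= 58/100
= 0.5800

0.5800


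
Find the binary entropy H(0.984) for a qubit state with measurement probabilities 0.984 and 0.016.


S = -p*log2(p) - (1-p)*log2(1-p)
p = 0.9840, 1-p = 0.0160
= -0.9840 * log2(0.9840) - 0.0160 * log2(0.0160)
= -(-0.0229) - (-0.0955)
= 0.1184

0.1184


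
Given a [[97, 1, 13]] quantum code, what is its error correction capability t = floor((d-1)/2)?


Code parameters: [[97, 1, 13]], distance d = 13.
Number of correctable errors = floor((d-1)/2)
= floor((13 - 1)/2)
= floor(12/2)
= 6

6


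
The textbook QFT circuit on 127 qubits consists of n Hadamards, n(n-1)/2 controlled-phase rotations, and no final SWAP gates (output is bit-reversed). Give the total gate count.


Hadamard gates: 127
Controlled rotations: n*(n-1)/2 = 127*126/2 = 8001
SWAP gates: 0 (omitted)
Total = 127 + 8001
= 8128

8128


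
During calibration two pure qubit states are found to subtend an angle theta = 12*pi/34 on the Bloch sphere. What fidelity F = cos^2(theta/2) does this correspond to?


For states separated by angle theta on Bloch sphere:
F = cos^2(theta/2)
theta = 12*pi/34 = 1.1088
theta/2 = 0.5544
cos(theta/2) = 0.8502
F = 0.7229

0.7229


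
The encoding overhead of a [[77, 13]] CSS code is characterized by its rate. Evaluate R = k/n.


Code rate R = k/n
= 13/77
= 0.1688

0.1688


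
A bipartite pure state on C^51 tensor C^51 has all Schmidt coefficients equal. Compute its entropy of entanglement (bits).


For a maximally entangled state in d x d:
S = log2(d) = log2(51)
= 5.6724

5.6724


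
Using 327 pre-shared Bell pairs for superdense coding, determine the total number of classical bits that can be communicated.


Superdense coding allows 2 classical bits per shared entangled pair.
327 pair(s) -> 2 * 327 = 654 classical bits

654


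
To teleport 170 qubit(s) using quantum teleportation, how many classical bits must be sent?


Quantum teleportation requires 2 classical bits per qubit teleported.
170 qubit(s) -> 2 * 170 = 340 classical bits

340


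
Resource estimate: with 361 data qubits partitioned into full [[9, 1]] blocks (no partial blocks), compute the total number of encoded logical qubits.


Each code block uses 9 physical qubits for 1 logical qubit(s).
Number of complete blocks = floor(361 / 9) = 40
Logical qubits = 40 * 1
= 40

40


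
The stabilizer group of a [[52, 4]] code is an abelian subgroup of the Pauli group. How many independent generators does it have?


For an [[n,k]] stabilizer code:
Number of stabilizer generators = n - k
= 52 - 4
= 48

48


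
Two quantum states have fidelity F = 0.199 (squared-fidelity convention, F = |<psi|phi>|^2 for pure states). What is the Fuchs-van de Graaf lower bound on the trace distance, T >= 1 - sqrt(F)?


Fuchs-van de Graaf (squared-fidelity convention): 1 - sqrt(F) <= T <= sqrt(1 - F).
Lower bound: T >= 1 - sqrt(F)
sqrt(F) = sqrt(0.199) = 0.4461
T >= 1 - 0.4461
T >= 0.5539

0.5539


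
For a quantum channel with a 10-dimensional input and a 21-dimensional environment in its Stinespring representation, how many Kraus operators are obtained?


Tracing out the environment in an orthonormal basis {|i>_E} gives Kraus operators K_i = <i|_E U |0>_E.
Number of Kraus operators = dim(H_env) = d_env
= 21

21


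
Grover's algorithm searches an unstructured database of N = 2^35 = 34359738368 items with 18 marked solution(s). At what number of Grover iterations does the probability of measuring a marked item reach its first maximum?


After j Grover iterations the success probability is P(j) = sin^2((2j+1)*theta), where sin(theta) = sqrt(k/N).
N = 2^35 = 34359738368, k = 18
sin(theta) = sqrt(k/N) = 2.288818359e-05
theta = arcsin(sqrt(k/N)) = 2.28881836e-05 rad
P(j) reaches its first maximum when (2j+1)*theta is as close as possible to pi/2, i.e. j = round(pi/(4*theta) - 1/2).
pi/(4*theta) - 1/2 = 34314.0694
(For comparison, the common estimate pi/4 * sqrt(N/k) = 34314.5694; the exact maximiser is used here.)
Optimal iterations = 34314

34314


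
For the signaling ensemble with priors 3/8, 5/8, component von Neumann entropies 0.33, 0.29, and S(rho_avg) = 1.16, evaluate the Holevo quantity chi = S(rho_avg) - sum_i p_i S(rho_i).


chi = S(rho) - sum_i p_i * S(rho_i)
Weighted entropy = 3/8 * 0.33 + 5/8 * 0.29
= 0.3050
chi = 1.16 - 0.3050
= 0.8550

0.8550


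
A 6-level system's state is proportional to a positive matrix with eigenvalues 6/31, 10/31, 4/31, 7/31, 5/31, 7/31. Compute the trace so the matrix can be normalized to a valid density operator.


tr(M) = sum of eigenvalues
= 6/31 + 10/31 + 4/31 + 7/31 + 5/31 + 7/31
= 39/31
= 1.2581

1.2581


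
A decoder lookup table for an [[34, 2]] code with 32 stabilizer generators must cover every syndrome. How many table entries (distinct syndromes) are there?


Each stabilizer generator gives a binary (+1 or -1) measurement outcome.
With 32 independent generators:
Total syndromes = 2^32
= 4294967296

4294967296


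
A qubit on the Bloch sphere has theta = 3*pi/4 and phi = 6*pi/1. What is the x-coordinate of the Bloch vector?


theta = 2.3562, phi = 18.8496
r_x = sin(theta)*cos(phi) = 0.7071 * 1.0000
r_x = 0.7071

0.7071


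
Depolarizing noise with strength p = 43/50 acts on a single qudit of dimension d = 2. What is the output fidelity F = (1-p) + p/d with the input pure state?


F = (1-p) + p/d
= (1 - 0.8600) + 0.8600/2
= 0.1400 + 0.4300
= 0.5700

0.5700


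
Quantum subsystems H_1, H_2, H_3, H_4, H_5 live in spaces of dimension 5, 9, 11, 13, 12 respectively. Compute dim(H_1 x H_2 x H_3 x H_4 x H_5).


dim(H_1 x H_2 x H_3 x H_4 x H_5) = 5 * 9 * 11 * 13 * 12
= 45 * 11 * 13 * 12
= 495 * 13 * 12
= 6435 * 12
= 77220

77220


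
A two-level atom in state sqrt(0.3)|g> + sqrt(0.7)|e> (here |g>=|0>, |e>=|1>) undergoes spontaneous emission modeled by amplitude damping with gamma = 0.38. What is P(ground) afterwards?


For amplitude damping with parameter gamma on state sqrt(a)|0> + sqrt(b)|1>:
alpha^2 = 0.3, beta^2 = 0.7
P(|0>) = alpha^2 + gamma * beta^2
= 0.3 + 0.38 * 0.7
= 0.3 + 0.2660
= 0.5660

0.5660


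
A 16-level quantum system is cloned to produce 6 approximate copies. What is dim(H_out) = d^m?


Output space = H^(tensor 6) where dim(H) = 16
dim = 16^6
= 256 (after 2 factors)
= 4096 (after 3 factors)
= 65536 (after 4 factors)
= 1048576 (after 5 factors)
= 16777216 (after 6 factors)
= 16777216

16777216


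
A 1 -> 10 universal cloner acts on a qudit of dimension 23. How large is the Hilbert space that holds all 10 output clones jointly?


Output space = H^(tensor 10) where dim(H) = 23
dim = 23^10
= 529 (after 2 factors)
= 12167 (after 3 factors)
= 279841 (after 4 factors)
= 6436343 (after 5 factors)
= 148035889 (after 6 factors)
= 3404825447 (after 7 factors)
= 78310985281 (after 8 factors)
= 1801152661463 (after 9 factors)
= 41426511213649 (after 10 factors)
= 41426511213649

41426511213649


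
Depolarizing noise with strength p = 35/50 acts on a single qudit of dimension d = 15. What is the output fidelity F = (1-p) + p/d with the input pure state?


F = (1-p) + p/d
= (1 - 0.7000) + 0.7000/15
= 0.3000 + 0.0467
= 0.3467

0.3467


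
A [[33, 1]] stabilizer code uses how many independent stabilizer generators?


For an [[n,k]] stabilizer code:
Number of stabilizer generators = n - k
= 33 - 1
= 32

32


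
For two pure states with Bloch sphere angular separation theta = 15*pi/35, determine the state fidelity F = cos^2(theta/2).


For states separated by angle theta on Bloch sphere:
F = cos^2(theta/2)
theta = 15*pi/35 = 1.3464
theta/2 = 0.6732
cos(theta/2) = 0.7818
F = 0.6113

0.6113


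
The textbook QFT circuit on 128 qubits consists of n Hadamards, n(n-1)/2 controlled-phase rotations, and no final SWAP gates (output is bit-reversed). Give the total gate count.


Hadamard gates: 128
Controlled rotations: n*(n-1)/2 = 128*127/2 = 8128
SWAP gates: 0 (omitted)
Total = 128 + 8128
= 8256

8256


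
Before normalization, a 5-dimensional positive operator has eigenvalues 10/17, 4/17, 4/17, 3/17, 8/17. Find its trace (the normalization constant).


tr(M) = sum of eigenvalues
= 10/17 + 4/17 + 4/17 + 3/17 + 8/17
= 29/17
= 1.7059

1.7059


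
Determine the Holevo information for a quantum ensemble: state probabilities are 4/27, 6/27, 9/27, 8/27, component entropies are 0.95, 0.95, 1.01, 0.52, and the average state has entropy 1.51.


chi = S(rho) - sum_i p_i * S(rho_i)
Weighted entropy = 4/27 * 0.95 + 6/27 * 0.95 + 9/27 * 1.01 + 8/27 * 0.52
= 0.8426
chi = 1.51 - 0.8426
= 0.6674

0.6674


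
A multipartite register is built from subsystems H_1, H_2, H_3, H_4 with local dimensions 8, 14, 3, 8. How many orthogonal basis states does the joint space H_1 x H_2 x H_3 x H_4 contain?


dim(H_1 x H_2 x H_3 x H_4) = 8 * 14 * 3 * 8
= 112 * 3 * 8
= 336 * 8
= 2688

2688


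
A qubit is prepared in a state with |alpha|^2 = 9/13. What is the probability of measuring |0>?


|alpha|^2 = 9/13 = 0.6923
|beta|^2 = 1 - 9/13 = 4/13 = 0.3077
P(|0>) = |alpha|^2 = 0.6923

0.6923


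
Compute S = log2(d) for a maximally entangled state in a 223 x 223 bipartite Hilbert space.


For a maximally entangled state in d x d:
S = log2(d) = log2(223)
= 7.8009

7.8009


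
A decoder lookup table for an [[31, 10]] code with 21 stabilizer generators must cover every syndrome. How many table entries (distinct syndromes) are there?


Each stabilizer generator gives a binary (+1 or -1) measurement outcome.
With 21 independent generators:
Total syndromes = 2^21
= 2097152

2097152


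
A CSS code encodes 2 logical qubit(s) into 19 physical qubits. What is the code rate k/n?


Code rate R = k/n
= 2/19
= 0.1053

0.1053


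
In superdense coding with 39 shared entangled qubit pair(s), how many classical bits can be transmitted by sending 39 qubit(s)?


Superdense coding allows 2 classical bits per shared entangled pair.
39 pair(s) -> 2 * 39 = 78 classical bits

78


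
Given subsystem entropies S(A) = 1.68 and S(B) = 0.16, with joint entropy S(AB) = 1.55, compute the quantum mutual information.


I(A:B) = S(A) + S(B) - S(AB)
= 1.68 + 0.16 - 1.55
= 0.2900

0.2900


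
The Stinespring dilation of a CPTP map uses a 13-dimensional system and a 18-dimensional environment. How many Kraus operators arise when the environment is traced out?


Tracing out the environment in an orthonormal basis {|i>_E} gives Kraus operators K_i = <i|_E U |0>_E.
Number of Kraus operators = dim(H_env) = d_env
= 18

18


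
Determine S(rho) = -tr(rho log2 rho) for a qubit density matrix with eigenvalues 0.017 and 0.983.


S = -p*log2(p) - (1-p)*log2(1-p)
p = 0.0170, 1-p = 0.9830
= -0.0170 * log2(0.0170) - 0.9830 * log2(0.9830)
= -(-0.0999) - (-0.0243)
= 0.1242

0.1242


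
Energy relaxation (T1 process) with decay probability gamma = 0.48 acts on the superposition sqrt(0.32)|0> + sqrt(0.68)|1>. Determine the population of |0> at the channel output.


For amplitude damping with parameter gamma on state sqrt(a)|0> + sqrt(b)|1>:
alpha^2 = 0.32, beta^2 = 0.68
P(|0>) = alpha^2 + gamma * beta^2
= 0.32 + 0.48 * 0.68
= 0.32 + 0.3264
= 0.6464

0.6464


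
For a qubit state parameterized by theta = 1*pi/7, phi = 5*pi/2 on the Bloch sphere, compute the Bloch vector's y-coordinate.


theta = 0.4488, phi = 7.8540
r_y = sin(theta)*sin(phi) = 0.4339 * 1.0000
r_y = 0.4339

0.4339


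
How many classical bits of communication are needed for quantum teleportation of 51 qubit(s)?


Quantum teleportation requires 2 classical bits per qubit teleported.
51 qubit(s) -> 2 * 51 = 102 classical bits

102


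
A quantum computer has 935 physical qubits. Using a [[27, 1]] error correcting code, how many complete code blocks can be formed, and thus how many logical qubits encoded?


Each code block uses 27 physical qubits for 1 logical qubit(s).
Number of complete blocks = floor(935 / 27) = 34
Logical qubits = 34 * 1
= 34

34


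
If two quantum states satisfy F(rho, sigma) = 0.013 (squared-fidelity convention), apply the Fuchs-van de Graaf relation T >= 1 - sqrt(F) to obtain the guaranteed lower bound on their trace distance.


Fuchs-van de Graaf (squared-fidelity convention): 1 - sqrt(F) <= T <= sqrt(1 - F).
Lower bound: T >= 1 - sqrt(F)
sqrt(F) = sqrt(0.013) = 0.1140
T >= 1 - 0.1140
T >= 0.8860

0.8860


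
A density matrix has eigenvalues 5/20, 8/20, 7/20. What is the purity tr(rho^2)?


tr(rho^2) = sum of eigenvalues squared
= (5/20)^2 + (8/20)^2 + (7/20)^2
= (25 + 64 + 49) / 400
= 138/400
= 0.3450

0.3450


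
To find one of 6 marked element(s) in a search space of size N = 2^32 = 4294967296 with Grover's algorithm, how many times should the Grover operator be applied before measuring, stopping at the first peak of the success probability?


After j Grover iterations the success probability is P(j) = sin^2((2j+1)*theta), where sin(theta) = sqrt(k/N).
N = 2^32 = 4294967296, k = 6
sin(theta) = sqrt(k/N) = 3.73762473e-05
theta = arcsin(sqrt(k/N)) = 3.73762473e-05 rad
P(j) reaches its first maximum when (2j+1)*theta is as close as possible to pi/2, i.e. j = round(pi/(4*theta) - 1/2).
pi/(4*theta) - 1/2 = 21012.7964
(For comparison, the common estimate pi/4 * sqrt(N/k) = 21013.2964; the exact maximiser is used here.)
Optimal iterations = 21013

21013


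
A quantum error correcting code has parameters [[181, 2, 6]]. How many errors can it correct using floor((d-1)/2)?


Code parameters: [[181, 2, 6]], distance d = 6.
Number of correctable errors = floor((d-1)/2)
= floor((6 - 1)/2)
= floor(5/2)
= 2

2


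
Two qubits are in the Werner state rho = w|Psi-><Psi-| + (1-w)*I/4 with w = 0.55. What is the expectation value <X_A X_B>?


|Psi-> = (|01> - |10>)/sqrt(2)
For the pure Bell state, <X_A X_B> = -1 (Bell-state Pauli correlator).
The maximally-mixed part I/4 has tr(I/4 * P tensor P) = 0 for any traceless Pauli P.
So <X_A X_B>_rho = w * (-1) + (1 - w) * 0
= 0.55 * (-1)
= -0.5500

-0.5500


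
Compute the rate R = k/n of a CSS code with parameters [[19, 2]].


Code rate R = k/n
= 2/19
= 0.1053

0.1053


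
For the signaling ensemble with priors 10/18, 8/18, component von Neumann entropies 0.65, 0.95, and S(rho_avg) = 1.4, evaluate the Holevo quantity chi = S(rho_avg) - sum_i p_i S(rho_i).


chi = S(rho) - sum_i p_i * S(rho_i)
Weighted entropy = 10/18 * 0.65 + 8/18 * 0.95
= 0.7833
chi = 1.4 - 0.7833
= 0.6167

0.6167


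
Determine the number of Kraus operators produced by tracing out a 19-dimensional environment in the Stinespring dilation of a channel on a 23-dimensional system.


Tracing out the environment in an orthonormal basis {|i>_E} gives Kraus operators K_i = <i|_E U |0>_E.
Number of Kraus operators = dim(H_env) = d_env
= 19

19


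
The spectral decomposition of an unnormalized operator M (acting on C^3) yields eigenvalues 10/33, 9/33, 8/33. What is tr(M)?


tr(M) = sum of eigenvalues
= 10/33 + 9/33 + 8/33
= 27/33
= 0.8182

0.8182


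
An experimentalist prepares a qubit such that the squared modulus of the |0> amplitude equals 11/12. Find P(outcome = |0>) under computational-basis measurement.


|alpha|^2 = 11/12 = 0.9167
|beta|^2 = 1 - 11/12 = 1/12 = 0.0833
P(|0>) = |alpha|^2 = 0.9167

0.9167


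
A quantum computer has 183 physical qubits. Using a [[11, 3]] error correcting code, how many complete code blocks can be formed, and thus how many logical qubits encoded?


Each code block uses 11 physical qubits for 3 logical qubit(s).
Number of complete blocks = floor(183 / 11) = 16
Logical qubits = 16 * 3
= 48

48


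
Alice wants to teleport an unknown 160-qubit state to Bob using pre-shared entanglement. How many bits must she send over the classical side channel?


Quantum teleportation requires 2 classical bits per qubit teleported.
160 qubit(s) -> 2 * 160 = 320 classical bits

320


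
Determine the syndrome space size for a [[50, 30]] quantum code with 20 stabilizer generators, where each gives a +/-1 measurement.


Each stabilizer generator gives a binary (+1 or -1) measurement outcome.
With 20 independent generators:
Total syndromes = 2^20
= 1048576

1048576


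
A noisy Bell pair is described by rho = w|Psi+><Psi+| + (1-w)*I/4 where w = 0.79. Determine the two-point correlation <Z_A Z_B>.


|Psi+> = (|01> + |10>)/sqrt(2)
For the pure Bell state, <Z_A Z_B> = -1 (Bell-state Pauli correlator).
The maximally-mixed part I/4 has tr(I/4 * P tensor P) = 0 for any traceless Pauli P.
So <Z_A Z_B>_rho = w * (-1) + (1 - w) * 0
= 0.79 * (-1)
= -0.7900

-0.7900


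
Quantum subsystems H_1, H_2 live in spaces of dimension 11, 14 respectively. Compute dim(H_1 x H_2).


dim(H_1 x H_2) = 11 * 14
= 154

154


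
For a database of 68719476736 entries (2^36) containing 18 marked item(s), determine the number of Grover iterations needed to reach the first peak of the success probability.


After j Grover iterations the success probability is P(j) = sin^2((2j+1)*theta), where sin(theta) = sqrt(k/N).
N = 2^36 = 68719476736, k = 18
sin(theta) = sqrt(k/N) = 1.618438983e-05
theta = arcsin(sqrt(k/N)) = 1.618438983e-05 rad
P(j) reaches its first maximum when (2j+1)*theta is as close as possible to pi/2, i.e. j = round(pi/(4*theta) - 1/2).
pi/(4*theta) - 1/2 = 48527.6294
(For comparison, the common estimate pi/4 * sqrt(N/k) = 48528.1294; the exact maximiser is used here.)
Optimal iterations = 48528

48528


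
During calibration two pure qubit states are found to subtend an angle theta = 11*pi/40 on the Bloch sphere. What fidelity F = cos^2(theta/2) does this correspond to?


For states separated by angle theta on Bloch sphere:
F = cos^2(theta/2)
theta = 11*pi/40 = 0.8639
theta/2 = 0.4320
cos(theta/2) = 0.9081
F = 0.8247

0.8247


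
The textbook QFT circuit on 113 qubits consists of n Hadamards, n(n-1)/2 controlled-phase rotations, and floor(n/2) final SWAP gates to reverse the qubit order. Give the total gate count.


Hadamard gates: 113
Controlled rotations: n*(n-1)/2 = 113*112/2 = 6328
SWAP gates: floor(n/2) = floor(113/2) = 56
Total = 113 + 6328 + 56
= 6497

6497


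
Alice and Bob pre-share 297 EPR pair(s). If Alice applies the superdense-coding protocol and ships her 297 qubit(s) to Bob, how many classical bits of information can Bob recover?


Superdense coding allows 2 classical bits per shared entangled pair.
297 pair(s) -> 2 * 297 = 594 classical bits

594


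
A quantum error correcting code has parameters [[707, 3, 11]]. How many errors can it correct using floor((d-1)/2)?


Code parameters: [[707, 3, 11]], distance d = 11.
Number of correctable errors = floor((d-1)/2)
= floor((11 - 1)/2)
= floor(10/2)
= 5

5


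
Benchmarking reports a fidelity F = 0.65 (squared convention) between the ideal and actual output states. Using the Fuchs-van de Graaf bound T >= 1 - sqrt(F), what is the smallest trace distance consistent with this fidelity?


Fuchs-van de Graaf (squared-fidelity convention): 1 - sqrt(F) <= T <= sqrt(1 - F).
Lower bound: T >= 1 - sqrt(F)
sqrt(F) = sqrt(0.65) = 0.8062
T >= 1 - 0.8062
T >= 0.1938

0.1938


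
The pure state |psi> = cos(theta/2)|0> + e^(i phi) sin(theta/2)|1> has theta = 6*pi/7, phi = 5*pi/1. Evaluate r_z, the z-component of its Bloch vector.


theta = 2.6928, phi = 15.7080
r_z = cos(theta) = -0.9010

-0.9010


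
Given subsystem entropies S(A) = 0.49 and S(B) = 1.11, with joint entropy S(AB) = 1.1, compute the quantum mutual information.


I(A:B) = S(A) + S(B) - S(AB)
= 0.49 + 1.11 - 1.1
= 0.5000

0.5000


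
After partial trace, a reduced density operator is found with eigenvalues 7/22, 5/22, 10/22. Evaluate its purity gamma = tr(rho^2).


tr(rho^2) = sum of eigenvalues squared
= (7/22)^2 + (5/22)^2 + (10/22)^2
= (49 + 25 + 100) / 484
= 174/484
= 0.3595

0.3595


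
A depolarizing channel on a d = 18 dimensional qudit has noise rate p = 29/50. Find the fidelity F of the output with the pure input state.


F = (1-p) + p/d
= (1 - 0.5800) + 0.5800/18
= 0.4200 + 0.0322
= 0.4522

0.4522


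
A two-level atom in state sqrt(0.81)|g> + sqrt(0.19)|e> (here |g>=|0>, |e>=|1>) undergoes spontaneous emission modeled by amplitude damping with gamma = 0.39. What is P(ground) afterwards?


For amplitude damping with parameter gamma on state sqrt(a)|0> + sqrt(b)|1>:
alpha^2 = 0.81, beta^2 = 0.19
P(|0>) = alpha^2 + gamma * beta^2
= 0.81 + 0.39 * 0.19
= 0.81 + 0.0741
= 0.8841

0.8841


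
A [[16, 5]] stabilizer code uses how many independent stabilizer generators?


For an [[n,k]] stabilizer code:
Number of stabilizer generators = n - k
= 16 - 5
= 11

11


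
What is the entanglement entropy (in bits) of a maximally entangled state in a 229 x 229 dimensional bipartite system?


For a maximally entangled state in d x d:
S = log2(d) = log2(229)
= 7.8392

7.8392


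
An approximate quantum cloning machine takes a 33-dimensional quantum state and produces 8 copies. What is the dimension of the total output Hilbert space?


Output space = H^(tensor 8) where dim(H) = 33
dim = 33^8
= 1089 (after 2 factors)
= 35937 (after 3 factors)
= 1185921 (after 4 factors)
= 39135393 (after 5 factors)
= 1291467969 (after 6 factors)
= 42618442977 (after 7 factors)
= 1406408618241 (after 8 factors)
= 1406408618241

1406408618241


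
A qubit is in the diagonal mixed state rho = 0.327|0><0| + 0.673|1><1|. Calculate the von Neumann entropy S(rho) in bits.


S = -p*log2(p) - (1-p)*log2(1-p)
p = 0.3270, 1-p = 0.6730
= -0.3270 * log2(0.3270) - 0.6730 * log2(0.6730)
= -(-0.5273) - (-0.3845)
= 0.9118

0.9118


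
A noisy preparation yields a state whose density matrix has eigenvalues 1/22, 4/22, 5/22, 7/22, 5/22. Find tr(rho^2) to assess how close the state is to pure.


tr(rho^2) = sum of eigenvalues squared
= (1/22)^2 + (4/22)^2 + (5/22)^2 + (7/22)^2 + (5/22)^2
= (1 + 16 + 25 + 49 + 25) / 484
= 116/484
= 0.2397

0.2397


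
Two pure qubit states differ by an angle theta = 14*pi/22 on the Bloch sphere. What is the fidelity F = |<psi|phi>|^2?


For states separated by angle theta on Bloch sphere:
F = cos^2(theta/2)
theta = 14*pi/22 = 1.9992
theta/2 = 0.9996
cos(theta/2) = 0.5406
F = 0.2923

0.2923


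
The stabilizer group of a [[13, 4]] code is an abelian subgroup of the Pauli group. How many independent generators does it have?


For an [[n,k]] stabilizer code:
Number of stabilizer generators = n - k
= 13 - 4
= 9

9


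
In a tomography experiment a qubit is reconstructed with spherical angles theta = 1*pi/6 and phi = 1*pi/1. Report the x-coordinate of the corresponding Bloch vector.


theta = 0.5236, phi = 3.1416
r_x = sin(theta)*cos(phi) = 0.5000 * -1.0000
r_x = -0.5000

-0.5000


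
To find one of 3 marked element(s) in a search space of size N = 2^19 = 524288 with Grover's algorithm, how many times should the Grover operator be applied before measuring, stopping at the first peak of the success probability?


After j Grover iterations the success probability is P(j) = sin^2((2j+1)*theta), where sin(theta) = sqrt(k/N).
N = 2^19 = 524288, k = 3
sin(theta) = sqrt(k/N) = 0.002392079827
theta = arcsin(sqrt(k/N)) = 0.002392082108 rad
P(j) reaches its first maximum when (2j+1)*theta is as close as possible to pi/2, i.e. j = round(pi/(4*theta) - 1/2).
pi/(4*theta) - 1/2 = 327.8324
(For comparison, the common estimate pi/4 * sqrt(N/k) = 328.3328; the exact maximiser is used here.)
Optimal iterations = 328

328


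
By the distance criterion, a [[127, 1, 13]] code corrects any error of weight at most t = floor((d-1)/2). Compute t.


Code parameters: [[127, 1, 13]], distance d = 13.
Number of correctable errors = floor((d-1)/2)
= floor((13 - 1)/2)
= floor(12/2)
= 6

6


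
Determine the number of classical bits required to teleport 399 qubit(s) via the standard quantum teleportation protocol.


Quantum teleportation requires 2 classical bits per qubit teleported.
399 qubit(s) -> 2 * 399 = 798 classical bits

798


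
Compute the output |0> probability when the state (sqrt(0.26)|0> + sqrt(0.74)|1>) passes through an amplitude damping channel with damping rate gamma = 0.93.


For amplitude damping with parameter gamma on state sqrt(a)|0> + sqrt(b)|1>:
alpha^2 = 0.26, beta^2 = 0.74
P(|0>) = alpha^2 + gamma * beta^2
= 0.26 + 0.93 * 0.74
= 0.26 + 0.6882
= 0.9482

0.9482
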